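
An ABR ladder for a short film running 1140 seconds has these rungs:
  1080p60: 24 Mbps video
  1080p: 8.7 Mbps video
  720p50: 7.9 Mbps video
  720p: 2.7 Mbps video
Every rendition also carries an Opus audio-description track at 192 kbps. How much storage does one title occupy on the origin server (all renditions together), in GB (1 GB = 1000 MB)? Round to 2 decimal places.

6.28 GB

Audio: 192 kbps = 0.192 Mbps.
Sum of rendition bitrates: (24+0.192) + (8.7+0.192) + (7.9+0.192) + (2.7+0.192) = 44.068 Mbps.
× 1140 s = 50,238 Mb = 6,280 MB = 6.280 GB.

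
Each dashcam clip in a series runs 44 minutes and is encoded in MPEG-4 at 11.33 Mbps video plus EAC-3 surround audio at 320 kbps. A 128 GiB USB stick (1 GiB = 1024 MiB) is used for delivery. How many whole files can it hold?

44 min = 2640 s
Audio: 320 kbps = 0.320 Mbps.
Total bitrate: 11.650 Mbps.
Per item: 11.650 Mbps × 2640 s = 30,756 Mb = 3,844 MB.
Capacity: 128 GiB = 1,099,512 Mb; 35.75 items → 35 complete.

35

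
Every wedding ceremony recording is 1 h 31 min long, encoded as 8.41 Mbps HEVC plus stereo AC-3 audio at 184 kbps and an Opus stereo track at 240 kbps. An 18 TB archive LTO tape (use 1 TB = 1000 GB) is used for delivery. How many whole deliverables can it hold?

2985

1 h 31 min = 91 min = 5460 s
Audio total: 184 + 240 = 424 kbps = 0.424 Mbps.
Total bitrate: 8.834 Mbps.
Per item: 8.834 Mbps × 5460 s = 48,234 Mb = 6,029 MB.
Capacity: 18 TB = 144,000,000 Mb; 2985.47 items → 2985 complete.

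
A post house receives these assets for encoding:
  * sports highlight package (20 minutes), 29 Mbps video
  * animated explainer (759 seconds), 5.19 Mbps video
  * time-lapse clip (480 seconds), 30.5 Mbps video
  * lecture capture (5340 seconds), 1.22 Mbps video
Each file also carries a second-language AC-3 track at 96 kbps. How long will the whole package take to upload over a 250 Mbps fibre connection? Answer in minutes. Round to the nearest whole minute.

4 minutes

Audio: 96 kbps = 0.096 Mbps.
sports highlight package: 29.096 Mbps × 1200 s = 34915.2 Mb
animated explainer: 5.286 Mbps × 759 s = 4012.1 Mb
time-lapse clip: 30.596 Mbps × 480 s = 14686.1 Mb
lecture capture: 1.316 Mbps × 5340 s = 7027.4 Mb
Total: 60640.8 Mb = 7580.1 MB.
At 250 Mbps: 60640.8 / 250 = 243 s ≈ 4.04 minutes.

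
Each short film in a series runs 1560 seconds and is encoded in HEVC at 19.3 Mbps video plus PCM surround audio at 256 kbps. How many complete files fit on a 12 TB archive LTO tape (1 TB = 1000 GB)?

3146

Audio: 256 kbps = 0.256 Mbps.
Total bitrate: 19.556 Mbps.
Per item: 19.556 Mbps × 1560 s = 30,507 Mb = 3,813 MB.
Capacity: 12 TB = 96,000,000 Mb; 3146.78 items → 3146 complete.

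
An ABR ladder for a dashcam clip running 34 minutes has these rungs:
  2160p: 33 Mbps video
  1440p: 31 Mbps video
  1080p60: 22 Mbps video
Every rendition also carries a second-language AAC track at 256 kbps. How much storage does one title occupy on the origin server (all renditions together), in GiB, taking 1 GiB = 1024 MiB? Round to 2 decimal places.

34 min = 2040 s
Audio: 256 kbps = 0.256 Mbps.
Sum of rendition bitrates: (33+0.256) + (31+0.256) + (22+0.256) = 86.768 Mbps.
× 2040 s = 177,007 Mb = 22,126 MB = 20.61 GiB.

20.61 GiB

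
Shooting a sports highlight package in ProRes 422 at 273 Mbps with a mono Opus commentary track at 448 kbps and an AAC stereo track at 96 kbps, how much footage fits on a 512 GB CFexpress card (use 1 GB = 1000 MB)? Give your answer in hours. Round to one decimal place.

4.2 hours

Audio total: 448 + 96 = 544 kbps = 0.544 Mbps.
Total bitrate: 273 + 0.544 = 273.544 Mbps.
Capacity: 512 GB = 4,096,000 Mb.
Recording time: 4,096,000 / 273.544 = 14,974 s ≈ 4.16 hours.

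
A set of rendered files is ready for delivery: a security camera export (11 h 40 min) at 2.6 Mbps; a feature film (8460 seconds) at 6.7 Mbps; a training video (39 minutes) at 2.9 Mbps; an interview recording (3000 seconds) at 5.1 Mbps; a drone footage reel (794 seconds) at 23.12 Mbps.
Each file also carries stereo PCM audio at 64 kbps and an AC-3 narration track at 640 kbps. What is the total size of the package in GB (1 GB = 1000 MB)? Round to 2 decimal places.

Audio total: 64 + 640 = 704 kbps = 0.704 Mbps.
security camera export: 3.304 Mbps × 42000 s = 138768.0 Mb
feature film: 7.404 Mbps × 8460 s = 62637.8 Mb
training video: 3.604 Mbps × 2340 s = 8433.4 Mb
interview recording: 5.804 Mbps × 3000 s = 17412.0 Mb
drone footage reel: 23.824 Mbps × 794 s = 18916.3 Mb
Total: 246167.5 Mb = 30770.9 MB.
= 30.77 GB.

30.77 GB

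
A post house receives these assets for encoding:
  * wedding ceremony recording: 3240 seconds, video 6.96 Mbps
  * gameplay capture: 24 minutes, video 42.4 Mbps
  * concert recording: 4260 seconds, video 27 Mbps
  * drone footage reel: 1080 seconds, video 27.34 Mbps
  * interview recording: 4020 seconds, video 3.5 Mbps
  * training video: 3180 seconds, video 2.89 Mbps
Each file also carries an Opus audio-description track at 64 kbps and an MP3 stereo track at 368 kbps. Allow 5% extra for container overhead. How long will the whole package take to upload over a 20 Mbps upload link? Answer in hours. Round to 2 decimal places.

Audio total: 64 + 368 = 432 kbps = 0.432 Mbps.
wedding ceremony recording: 7.392 Mbps × 3240 s × 1.05 = 25147.6 Mb
gameplay capture: 42.832 Mbps × 1440 s × 1.05 = 64762.0 Mb
concert recording: 27.432 Mbps × 4260 s × 1.05 = 122703.3 Mb
drone footage reel: 27.772 Mbps × 1080 s × 1.05 = 31493.4 Mb
interview recording: 3.932 Mbps × 4020 s × 1.05 = 16597.0 Mb
training video: 3.322 Mbps × 3180 s × 1.05 = 11092.2 Mb
Total: 271795.5 Mb = 33974.4 MB.
At 20 Mbps: 271795.5 / 20 = 13590 s ≈ 3.77 hours.

3.77 hours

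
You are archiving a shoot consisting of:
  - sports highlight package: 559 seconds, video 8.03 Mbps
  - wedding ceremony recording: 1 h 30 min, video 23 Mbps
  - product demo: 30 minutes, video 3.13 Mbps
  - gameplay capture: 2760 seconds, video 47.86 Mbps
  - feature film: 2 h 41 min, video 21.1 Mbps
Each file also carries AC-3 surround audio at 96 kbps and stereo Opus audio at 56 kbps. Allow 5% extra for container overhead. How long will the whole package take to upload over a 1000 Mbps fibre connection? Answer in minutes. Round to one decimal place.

8.3 minutes

Audio total: 96 + 56 = 152 kbps = 0.152 Mbps.
sports highlight package: 8.182 Mbps × 559 s × 1.05 = 4802.4 Mb
wedding ceremony recording: 23.152 Mbps × 5400 s × 1.05 = 131271.8 Mb
product demo: 3.282 Mbps × 1800 s × 1.05 = 6203.0 Mb
gameplay capture: 48.012 Mbps × 2760 s × 1.05 = 139138.8 Mb
feature film: 21.252 Mbps × 9660 s × 1.05 = 215559.0 Mb
Total: 496975.1 Mb = 62121.9 MB.
At 1000 Mbps: 496975.1 / 1000 = 497 s ≈ 8.28 minutes.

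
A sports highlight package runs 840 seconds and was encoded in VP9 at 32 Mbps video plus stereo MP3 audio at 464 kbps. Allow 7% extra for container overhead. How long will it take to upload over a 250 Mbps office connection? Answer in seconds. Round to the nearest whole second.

117 seconds

Audio: 464 kbps = 0.464 Mbps.
Total bitrate: 32.464 Mbps.
File: 32.464 Mbps × 840 s = 27269.8 Mb.
With 7% container overhead: ×1.07. → 29178.6 Mb.
At 250 Mbps: 29178.6 / 250 = 116.7 s ≈ 117 seconds.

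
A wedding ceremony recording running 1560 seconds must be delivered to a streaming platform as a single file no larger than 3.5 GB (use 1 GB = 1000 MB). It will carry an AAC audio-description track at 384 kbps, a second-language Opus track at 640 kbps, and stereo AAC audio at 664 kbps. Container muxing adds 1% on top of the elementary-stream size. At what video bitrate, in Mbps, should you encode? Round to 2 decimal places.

16.08 Mbps

Budget: 3.5 GB = 28000.0 Mb.
Stream payload after overhead: 28000.0 / 1.01 = 27722.8 Mb.
Total bitrate budget: 27722.8 Mb / 1560 s = 17.771 Mbps.
Audio total: 384 + 640 + 664 = 1688 kbps = 1.688 Mbps.
Video: 17.771 − 1.688 = 16.083 Mbps.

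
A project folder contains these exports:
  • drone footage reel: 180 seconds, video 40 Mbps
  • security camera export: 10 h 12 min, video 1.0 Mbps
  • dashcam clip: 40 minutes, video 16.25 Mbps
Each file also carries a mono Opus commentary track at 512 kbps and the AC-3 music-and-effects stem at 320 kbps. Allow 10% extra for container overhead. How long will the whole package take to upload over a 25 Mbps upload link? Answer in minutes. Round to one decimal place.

84.8 minutes

Audio total: 512 + 320 = 832 kbps = 0.832 Mbps.
drone footage reel: 40.832 Mbps × 180 s × 1.10 = 8084.7 Mb
security camera export: 1.832 Mbps × 36720 s × 1.10 = 73998.1 Mb
dashcam clip: 17.082 Mbps × 2400 s × 1.10 = 45096.5 Mb
Total: 127179.4 Mb = 15897.4 MB.
At 25 Mbps: 127179.4 / 25 = 5087 s ≈ 84.8 minutes.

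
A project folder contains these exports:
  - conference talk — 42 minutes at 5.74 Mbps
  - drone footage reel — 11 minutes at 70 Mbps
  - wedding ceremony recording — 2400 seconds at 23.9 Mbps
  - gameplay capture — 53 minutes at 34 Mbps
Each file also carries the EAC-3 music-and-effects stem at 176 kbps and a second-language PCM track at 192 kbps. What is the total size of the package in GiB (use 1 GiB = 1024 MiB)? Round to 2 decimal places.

26.70 GiB

Audio total: 176 + 192 = 368 kbps = 0.368 Mbps.
conference talk: 6.108 Mbps × 2520 s = 15392.2 Mb
drone footage reel: 70.368 Mbps × 660 s = 46442.9 Mb
wedding ceremony recording: 24.268 Mbps × 2400 s = 58243.2 Mb
gameplay capture: 34.368 Mbps × 3180 s = 109290.2 Mb
Total: 229368.5 Mb = 28671.1 MB.
= 26.70 GiB.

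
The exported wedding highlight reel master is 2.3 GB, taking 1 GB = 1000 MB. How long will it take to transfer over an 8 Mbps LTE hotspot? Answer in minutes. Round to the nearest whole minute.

38 minutes

File: 2.3 GB = 18400.0 Mb.
At 8 Mbps: 18400.0 / 8 = 2300.0 s ≈ 38.3 minutes.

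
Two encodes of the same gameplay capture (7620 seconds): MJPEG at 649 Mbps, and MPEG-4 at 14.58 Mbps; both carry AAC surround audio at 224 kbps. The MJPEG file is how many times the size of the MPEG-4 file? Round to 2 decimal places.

Audio: 224 kbps = 0.224 Mbps.
MJPEG: 649.224 Mbps × 7620 s = 4947086.9 Mb = 618.386 GB.
MPEG-4: 14.804 Mbps × 7620 s = 112806.5 Mb = 14.101 GB.
Ratio: 618.386 / 14.101 = 43.855.

43.85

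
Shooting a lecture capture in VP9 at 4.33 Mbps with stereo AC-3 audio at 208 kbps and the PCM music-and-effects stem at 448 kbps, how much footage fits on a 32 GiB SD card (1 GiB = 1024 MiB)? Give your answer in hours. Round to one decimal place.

Audio total: 208 + 448 = 656 kbps = 0.656 Mbps.
Total bitrate: 4.33 + 0.656 = 4.986 Mbps.
Capacity: 32 GiB = 274,878 Mb.
Recording time: 274,878 / 4.986 = 55,130 s ≈ 15.3 hours.

15.3 hours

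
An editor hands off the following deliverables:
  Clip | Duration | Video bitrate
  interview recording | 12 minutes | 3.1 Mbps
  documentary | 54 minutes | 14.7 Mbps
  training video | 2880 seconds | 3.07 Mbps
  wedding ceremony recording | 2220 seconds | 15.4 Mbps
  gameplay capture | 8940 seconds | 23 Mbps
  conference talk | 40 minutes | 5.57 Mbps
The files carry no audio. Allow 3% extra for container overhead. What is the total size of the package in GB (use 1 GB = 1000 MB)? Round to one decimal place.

interview recording: 3.100 Mbps × 720 s × 1.03 = 2299.0 Mb
documentary: 14.700 Mbps × 3240 s × 1.03 = 49056.8 Mb
training video: 3.070 Mbps × 2880 s × 1.03 = 9106.8 Mb
wedding ceremony recording: 15.400 Mbps × 2220 s × 1.03 = 35213.6 Mb
gameplay capture: 23.000 Mbps × 8940 s × 1.03 = 211788.6 Mb
conference talk: 5.570 Mbps × 2400 s × 1.03 = 13769.0 Mb
Total: 321233.9 Mb = 40154.2 MB.
= 40.15 GB.

40.2 GB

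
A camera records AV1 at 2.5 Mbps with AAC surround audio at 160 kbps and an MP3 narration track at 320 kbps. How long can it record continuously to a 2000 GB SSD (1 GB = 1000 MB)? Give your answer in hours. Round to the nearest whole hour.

1491 hours

Audio total: 160 + 320 = 480 kbps = 0.480 Mbps.
Total bitrate: 2.5 + 0.480 = 2.980 Mbps.
Capacity: 2000 GB = 16,000,000 Mb.
Recording time: 16,000,000 / 2.980 = 5,369,128 s ≈ 1,491 hours.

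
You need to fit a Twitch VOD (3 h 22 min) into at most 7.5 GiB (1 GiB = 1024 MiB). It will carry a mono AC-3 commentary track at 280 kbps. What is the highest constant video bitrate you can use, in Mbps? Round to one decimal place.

Budget: 7.5 GiB = 64424.5 Mb.
3 h 22 min = 202 min = 12120 s
Total bitrate budget: 64424.5 Mb / 12120 s = 5.316 Mbps.
Audio: 280 kbps = 0.280 Mbps.
Video: 5.316 − 0.280 = 5.036 Mbps.

5.0 Mbps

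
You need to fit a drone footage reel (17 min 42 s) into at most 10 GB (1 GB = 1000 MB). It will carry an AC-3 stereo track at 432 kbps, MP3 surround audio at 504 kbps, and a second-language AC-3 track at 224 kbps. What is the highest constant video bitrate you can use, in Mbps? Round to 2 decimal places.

74.17 Mbps

Budget: 10 GB = 80000.0 Mb.
17 min 42 s = 1062 s
Total bitrate budget: 80000.0 Mb / 1062 s = 75.330 Mbps.
Audio total: 432 + 504 + 224 = 1160 kbps = 1.160 Mbps.
Video: 75.330 − 1.160 = 74.170 Mbps.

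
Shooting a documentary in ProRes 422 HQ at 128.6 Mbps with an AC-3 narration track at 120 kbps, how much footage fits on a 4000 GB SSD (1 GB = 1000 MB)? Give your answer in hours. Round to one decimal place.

69.1 hours

Audio: 120 kbps = 0.120 Mbps.
Total bitrate: 128.6 + 0.120 = 128.720 Mbps.
Capacity: 4000 GB = 32,000,000 Mb.
Recording time: 32,000,000 / 128.720 = 248,602 s ≈ 69.1 hours.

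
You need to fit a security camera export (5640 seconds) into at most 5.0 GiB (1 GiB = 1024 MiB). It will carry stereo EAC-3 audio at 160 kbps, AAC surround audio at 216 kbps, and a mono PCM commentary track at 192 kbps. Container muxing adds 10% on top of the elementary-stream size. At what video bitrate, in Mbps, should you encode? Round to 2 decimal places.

6.35 Mbps

Budget: 5.0 GiB = 42949.7 Mb.
Stream payload after overhead: 42949.7 / 1.10 = 39045.2 Mb.
Total bitrate budget: 39045.2 Mb / 5640 s = 6.923 Mbps.
Audio total: 160 + 216 + 192 = 568 kbps = 0.568 Mbps.
Video: 6.923 − 0.568 = 6.355 Mbps.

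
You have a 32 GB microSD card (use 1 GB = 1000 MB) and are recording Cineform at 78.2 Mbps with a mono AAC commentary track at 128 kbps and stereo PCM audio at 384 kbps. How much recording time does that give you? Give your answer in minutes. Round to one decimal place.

54.2 minutes

Audio total: 128 + 384 = 512 kbps = 0.512 Mbps.
Total bitrate: 78.2 + 0.512 = 78.712 Mbps.
Capacity: 32 GB = 256,000 Mb.
Recording time: 256,000 / 78.712 = 3,252 s ≈ 54.2 minutes.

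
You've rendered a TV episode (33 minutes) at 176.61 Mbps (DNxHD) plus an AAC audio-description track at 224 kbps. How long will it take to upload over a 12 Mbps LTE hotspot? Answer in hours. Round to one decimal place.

8.1 hours

33 min = 1980 s
Audio: 224 kbps = 0.224 Mbps.
Total bitrate: 176.834 Mbps.
File: 176.834 Mbps × 1980 s = 350131.3 Mb.
At 12 Mbps: 350131.3 / 12 = 29177.6 s ≈ 8.1 hours.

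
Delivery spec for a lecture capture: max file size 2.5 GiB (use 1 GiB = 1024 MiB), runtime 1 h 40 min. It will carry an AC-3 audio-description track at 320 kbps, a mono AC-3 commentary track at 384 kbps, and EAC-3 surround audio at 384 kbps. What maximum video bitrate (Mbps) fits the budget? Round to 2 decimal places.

Budget: 2.5 GiB = 21474.8 Mb.
1 h 40 min = 100 min = 6000 s
Total bitrate budget: 21474.8 Mb / 6000 s = 3.579 Mbps.
Audio total: 320 + 384 + 384 = 1088 kbps = 1.088 Mbps.
Video: 3.579 − 1.088 = 2.491 Mbps.

2.49 Mbps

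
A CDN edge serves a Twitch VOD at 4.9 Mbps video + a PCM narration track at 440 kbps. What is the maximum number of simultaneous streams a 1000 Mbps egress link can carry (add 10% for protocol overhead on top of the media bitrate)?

170

Audio: 440 kbps = 0.440 Mbps.
Per-viewer media rate: 5.340 Mbps.
On the wire with 10% overhead: 5.874 Mbps.
1000 Mbps = 1,000 Mbps; 1,000 / 5.874 = 170.24 → 170 viewers.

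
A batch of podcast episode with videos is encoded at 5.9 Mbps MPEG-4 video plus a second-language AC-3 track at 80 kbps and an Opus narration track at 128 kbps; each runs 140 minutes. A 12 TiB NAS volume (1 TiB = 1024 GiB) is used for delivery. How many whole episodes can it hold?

140 min = 8400 s
Audio total: 80 + 128 = 208 kbps = 0.208 Mbps.
Total bitrate: 6.108 Mbps.
Per item: 6.108 Mbps × 8400 s = 51,307 Mb = 6,413 MB.
Capacity: 12 TiB = 105,553,116 Mb; 2057.28 items → 2057 complete.

2057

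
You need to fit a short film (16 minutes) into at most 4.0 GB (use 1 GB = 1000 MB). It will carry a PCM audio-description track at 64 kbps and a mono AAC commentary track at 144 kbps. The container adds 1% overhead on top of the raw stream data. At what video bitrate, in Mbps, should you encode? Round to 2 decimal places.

32.80 Mbps

Budget: 4.0 GB = 32000.0 Mb.
Stream payload after overhead: 32000.0 / 1.01 = 31683.2 Mb.
16 min = 960 s
Total bitrate budget: 31683.2 Mb / 960 s = 33.003 Mbps.
Audio total: 64 + 144 = 208 kbps = 0.208 Mbps.
Video: 33.003 − 0.208 = 32.795 Mbps.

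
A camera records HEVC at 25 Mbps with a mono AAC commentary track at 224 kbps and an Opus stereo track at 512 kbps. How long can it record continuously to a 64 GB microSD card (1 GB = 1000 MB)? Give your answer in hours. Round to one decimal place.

5.5 hours

Audio total: 224 + 512 = 736 kbps = 0.736 Mbps.
Total bitrate: 25 + 0.736 = 25.736 Mbps.
Capacity: 64 GB = 512,000 Mb.
Recording time: 512,000 / 25.736 = 19,894 s ≈ 5.53 hours.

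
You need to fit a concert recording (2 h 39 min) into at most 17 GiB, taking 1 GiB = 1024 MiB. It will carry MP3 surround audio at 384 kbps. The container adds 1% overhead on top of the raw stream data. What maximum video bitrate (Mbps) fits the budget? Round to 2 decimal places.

Budget: 17 GiB = 146028.9 Mb.
Stream payload after overhead: 146028.9 / 1.01 = 144583.1 Mb.
2 h 39 min = 159 min = 9540 s
Total bitrate budget: 144583.1 Mb / 9540 s = 15.155 Mbps.
Audio: 384 kbps = 0.384 Mbps.
Video: 15.155 − 0.384 = 14.771 Mbps.

14.77 Mbps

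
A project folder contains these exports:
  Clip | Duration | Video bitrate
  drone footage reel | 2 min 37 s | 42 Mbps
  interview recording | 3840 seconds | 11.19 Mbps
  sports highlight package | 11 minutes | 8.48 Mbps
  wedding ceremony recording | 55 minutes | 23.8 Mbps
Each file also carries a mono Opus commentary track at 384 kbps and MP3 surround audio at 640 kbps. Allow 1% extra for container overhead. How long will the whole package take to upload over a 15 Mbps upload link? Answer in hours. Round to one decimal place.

2.7 hours

Audio total: 384 + 640 = 1024 kbps = 1.024 Mbps.
drone footage reel: 43.024 Mbps × 157 s × 1.01 = 6822.3 Mb
interview recording: 12.214 Mbps × 3840 s × 1.01 = 47370.8 Mb
sports highlight package: 9.504 Mbps × 660 s × 1.01 = 6335.4 Mb
wedding ceremony recording: 24.824 Mbps × 3300 s × 1.01 = 82738.4 Mb
Total: 143266.9 Mb = 17908.4 MB.
At 15 Mbps: 143266.9 / 15 = 9551 s ≈ 2.65 hours.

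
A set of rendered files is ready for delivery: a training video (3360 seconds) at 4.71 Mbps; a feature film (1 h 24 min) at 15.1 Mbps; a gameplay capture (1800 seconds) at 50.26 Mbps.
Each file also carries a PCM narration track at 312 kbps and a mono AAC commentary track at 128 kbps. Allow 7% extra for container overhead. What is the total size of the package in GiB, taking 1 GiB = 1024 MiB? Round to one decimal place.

Audio total: 312 + 128 = 440 kbps = 0.440 Mbps.
training video: 5.150 Mbps × 3360 s × 1.07 = 18515.3 Mb
feature film: 15.540 Mbps × 5040 s × 1.07 = 83804.1 Mb
gameplay capture: 50.700 Mbps × 1800 s × 1.07 = 97648.2 Mb
Total: 199967.6 Mb = 24995.9 MB.
= 23.28 GiB.

23.3 GiB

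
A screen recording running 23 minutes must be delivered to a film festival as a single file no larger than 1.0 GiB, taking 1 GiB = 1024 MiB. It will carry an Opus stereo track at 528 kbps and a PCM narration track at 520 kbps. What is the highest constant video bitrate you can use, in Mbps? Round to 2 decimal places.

5.18 Mbps

Budget: 1.0 GiB = 8589.9 Mb.
23 min = 1380 s
Total bitrate budget: 8589.9 Mb / 1380 s = 6.225 Mbps.
Audio total: 528 + 520 = 1048 kbps = 1.048 Mbps.
Video: 6.225 − 1.048 = 5.177 Mbps.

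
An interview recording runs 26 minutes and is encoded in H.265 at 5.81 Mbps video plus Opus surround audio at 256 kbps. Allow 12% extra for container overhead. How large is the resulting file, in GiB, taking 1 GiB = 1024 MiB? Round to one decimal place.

26 min = 1560 s
Audio: 256 kbps = 0.256 Mbps.
Total bitrate: 5.81 + 0.256 = 6.066 Mbps.
Stream data: 6.066 Mbps × 1560 s = 9463.0 Mb.
With 12% container overhead: ×1.12.
10,599 Mb = 1,324,814,400 bytes ÷ 1,073,741,824 = 1.234 GiB.

1.2 GiB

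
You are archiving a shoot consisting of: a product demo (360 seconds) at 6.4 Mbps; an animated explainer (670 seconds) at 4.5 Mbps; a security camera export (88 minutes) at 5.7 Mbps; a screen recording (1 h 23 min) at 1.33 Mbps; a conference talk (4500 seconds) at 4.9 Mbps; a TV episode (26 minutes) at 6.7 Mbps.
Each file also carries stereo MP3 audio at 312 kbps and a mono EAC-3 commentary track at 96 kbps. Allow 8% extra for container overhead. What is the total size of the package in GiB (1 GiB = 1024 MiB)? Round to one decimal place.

10.3 GiB

Audio total: 312 + 96 = 408 kbps = 0.408 Mbps.
product demo: 6.808 Mbps × 360 s × 1.08 = 2647.0 Mb
animated explainer: 4.908 Mbps × 670 s × 1.08 = 3551.4 Mb
security camera export: 6.108 Mbps × 5280 s × 1.08 = 34830.3 Mb
screen recording: 1.738 Mbps × 4980 s × 1.08 = 9347.7 Mb
conference talk: 5.308 Mbps × 4500 s × 1.08 = 25796.9 Mb
TV episode: 7.108 Mbps × 1560 s × 1.08 = 11975.6 Mb
Total: 88148.7 Mb = 11018.6 MB.
= 10.26 GiB.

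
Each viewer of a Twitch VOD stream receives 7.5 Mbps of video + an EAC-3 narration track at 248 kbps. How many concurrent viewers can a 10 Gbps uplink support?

Audio: 248 kbps = 0.248 Mbps.
Per-viewer media rate: 7.748 Mbps.
10 Gbps = 10,000 Mbps; 10,000 / 7.748 = 1290.66 → 1290 viewers.

1290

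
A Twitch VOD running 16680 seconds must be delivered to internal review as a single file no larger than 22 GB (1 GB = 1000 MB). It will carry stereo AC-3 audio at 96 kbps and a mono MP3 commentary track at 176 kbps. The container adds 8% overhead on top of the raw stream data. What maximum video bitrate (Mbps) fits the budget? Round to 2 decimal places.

9.50 Mbps

Budget: 22 GB = 176000.0 Mb.
Stream payload after overhead: 176000.0 / 1.08 = 162963.0 Mb.
Total bitrate budget: 162963.0 Mb / 16680 s = 9.770 Mbps.
Audio total: 96 + 176 = 272 kbps = 0.272 Mbps.
Video: 9.770 − 0.272 = 9.498 Mbps.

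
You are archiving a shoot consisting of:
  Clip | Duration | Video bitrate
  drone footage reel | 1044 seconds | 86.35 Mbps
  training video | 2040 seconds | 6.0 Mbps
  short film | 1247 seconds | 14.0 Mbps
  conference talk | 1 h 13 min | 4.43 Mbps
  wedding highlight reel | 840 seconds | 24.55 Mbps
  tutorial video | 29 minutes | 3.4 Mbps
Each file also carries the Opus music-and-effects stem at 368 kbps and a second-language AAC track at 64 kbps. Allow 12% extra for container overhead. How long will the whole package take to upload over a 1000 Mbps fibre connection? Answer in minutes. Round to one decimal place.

3.2 minutes

Audio total: 368 + 64 = 432 kbps = 0.432 Mbps.
drone footage reel: 86.782 Mbps × 1044 s × 1.12 = 101472.5 Mb
training video: 6.432 Mbps × 2040 s × 1.12 = 14695.8 Mb
short film: 14.432 Mbps × 1247 s × 1.12 = 20156.3 Mb
conference talk: 4.862 Mbps × 4380 s × 1.12 = 23851.0 Mb
wedding highlight reel: 24.982 Mbps × 840 s × 1.12 = 23503.1 Mb
tutorial video: 3.832 Mbps × 1740 s × 1.12 = 7467.8 Mb
Total: 191146.5 Mb = 23893.3 MB.
At 1000 Mbps: 191146.5 / 1000 = 191 s ≈ 3.19 minutes.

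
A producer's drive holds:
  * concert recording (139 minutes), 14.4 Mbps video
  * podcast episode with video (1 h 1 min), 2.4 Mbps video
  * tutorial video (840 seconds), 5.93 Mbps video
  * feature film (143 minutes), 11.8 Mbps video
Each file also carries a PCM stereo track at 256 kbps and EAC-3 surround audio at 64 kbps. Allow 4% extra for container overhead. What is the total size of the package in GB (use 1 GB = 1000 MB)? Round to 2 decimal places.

31.45 GB

Audio total: 256 + 64 = 320 kbps = 0.320 Mbps.
concert recording: 14.720 Mbps × 8340 s × 1.04 = 127675.4 Mb
podcast episode with video: 2.720 Mbps × 3660 s × 1.04 = 10353.4 Mb
tutorial video: 6.250 Mbps × 840 s × 1.04 = 5460.0 Mb
feature film: 12.120 Mbps × 8580 s × 1.04 = 108149.2 Mb
Total: 251638.0 Mb = 31454.7 MB.
= 31.45 GB.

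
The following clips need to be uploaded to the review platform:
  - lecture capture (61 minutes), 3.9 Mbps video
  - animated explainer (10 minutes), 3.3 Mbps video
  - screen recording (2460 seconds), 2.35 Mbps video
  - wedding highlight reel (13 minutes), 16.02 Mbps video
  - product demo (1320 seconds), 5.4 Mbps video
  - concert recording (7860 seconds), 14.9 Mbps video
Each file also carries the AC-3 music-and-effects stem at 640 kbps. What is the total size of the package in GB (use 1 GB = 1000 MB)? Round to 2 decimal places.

Audio: 640 kbps = 0.640 Mbps.
lecture capture: 4.540 Mbps × 3660 s = 16616.4 Mb
animated explainer: 3.940 Mbps × 600 s = 2364.0 Mb
screen recording: 2.990 Mbps × 2460 s = 7355.4 Mb
wedding highlight reel: 16.660 Mbps × 780 s = 12994.8 Mb
product demo: 6.040 Mbps × 1320 s = 7972.8 Mb
concert recording: 15.540 Mbps × 7860 s = 122144.4 Mb
Total: 169447.8 Mb = 21181.0 MB.
= 21.18 GB.

21.18 GB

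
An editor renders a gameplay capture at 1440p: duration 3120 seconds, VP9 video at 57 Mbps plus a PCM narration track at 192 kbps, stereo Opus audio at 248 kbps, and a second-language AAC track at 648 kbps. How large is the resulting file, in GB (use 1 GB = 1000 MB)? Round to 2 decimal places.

22.65 GB

Audio total: 192 + 248 + 648 = 1088 kbps = 1.088 Mbps.
Total bitrate: 57 + 1.088 = 58.088 Mbps.
Stream data: 58.088 Mbps × 3120 s = 181234.6 Mb.
181,235 Mb ÷ 8 = 22,654 MB → 22.65 GB.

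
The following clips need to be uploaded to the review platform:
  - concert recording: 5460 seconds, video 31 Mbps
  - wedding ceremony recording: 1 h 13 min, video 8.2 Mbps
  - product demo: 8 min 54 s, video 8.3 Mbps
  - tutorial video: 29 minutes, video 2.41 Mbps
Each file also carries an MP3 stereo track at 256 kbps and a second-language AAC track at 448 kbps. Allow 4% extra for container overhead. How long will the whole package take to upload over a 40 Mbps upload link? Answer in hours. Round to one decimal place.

Audio total: 256 + 448 = 704 kbps = 0.704 Mbps.
concert recording: 31.704 Mbps × 5460 s × 1.04 = 180028.0 Mb
wedding ceremony recording: 8.904 Mbps × 4380 s × 1.04 = 40559.5 Mb
product demo: 9.004 Mbps × 534 s × 1.04 = 5000.5 Mb
tutorial video: 3.114 Mbps × 1740 s × 1.04 = 5635.1 Mb
Total: 231223.1 Mb = 28902.9 MB.
At 40 Mbps: 231223.1 / 40 = 5781 s ≈ 1.61 hours.

1.6 hours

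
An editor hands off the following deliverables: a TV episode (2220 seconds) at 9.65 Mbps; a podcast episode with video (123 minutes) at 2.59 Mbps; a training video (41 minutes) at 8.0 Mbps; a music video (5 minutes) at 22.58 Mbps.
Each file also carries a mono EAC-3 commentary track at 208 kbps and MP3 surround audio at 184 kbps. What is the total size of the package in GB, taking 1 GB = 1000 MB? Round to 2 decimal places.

Audio total: 208 + 184 = 392 kbps = 0.392 Mbps.
TV episode: 10.042 Mbps × 2220 s = 22293.2 Mb
podcast episode with video: 2.982 Mbps × 7380 s = 22007.2 Mb
training video: 8.392 Mbps × 2460 s = 20644.3 Mb
music video: 22.972 Mbps × 300 s = 6891.6 Mb
Total: 71836.3 Mb = 8979.5 MB.
= 8.980 GB.

8.98 GB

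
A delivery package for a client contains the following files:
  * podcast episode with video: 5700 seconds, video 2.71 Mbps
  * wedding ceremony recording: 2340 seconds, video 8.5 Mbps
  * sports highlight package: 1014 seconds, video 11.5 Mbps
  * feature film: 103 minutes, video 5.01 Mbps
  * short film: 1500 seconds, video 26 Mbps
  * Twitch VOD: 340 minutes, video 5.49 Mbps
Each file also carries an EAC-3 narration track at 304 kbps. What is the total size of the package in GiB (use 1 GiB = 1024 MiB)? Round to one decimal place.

28.0 GiB

Audio: 304 kbps = 0.304 Mbps.
podcast episode with video: 3.014 Mbps × 5700 s = 17179.8 Mb
wedding ceremony recording: 8.804 Mbps × 2340 s = 20601.4 Mb
sports highlight package: 11.804 Mbps × 1014 s = 11969.3 Mb
feature film: 5.314 Mbps × 6180 s = 32840.5 Mb
short film: 26.304 Mbps × 1500 s = 39456.0 Mb
Twitch VOD: 5.794 Mbps × 20400 s = 118197.6 Mb
Total: 240244.5 Mb = 30030.6 MB.
= 27.97 GiB.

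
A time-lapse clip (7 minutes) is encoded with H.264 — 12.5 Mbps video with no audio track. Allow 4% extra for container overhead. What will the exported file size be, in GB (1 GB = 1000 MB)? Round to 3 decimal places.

0.683 GB

7 min = 420 s
Total bitrate: 12.5 Mbps.
Stream data: 12.500 Mbps × 420 s = 5250.0 Mb.
With 4% container overhead: ×1.04.
5,460 Mb ÷ 8 = 682.5 MB → 0.6825 GB.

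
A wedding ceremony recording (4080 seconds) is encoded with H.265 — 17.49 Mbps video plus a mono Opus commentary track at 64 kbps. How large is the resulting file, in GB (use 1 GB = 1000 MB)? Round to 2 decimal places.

Audio: 64 kbps = 0.064 Mbps.
Total bitrate: 17.49 + 0.064 = 17.554 Mbps.
Stream data: 17.554 Mbps × 4080 s = 71620.3 Mb.
71,620 Mb ÷ 8 = 8,953 MB → 8.953 GB.

8.95 GB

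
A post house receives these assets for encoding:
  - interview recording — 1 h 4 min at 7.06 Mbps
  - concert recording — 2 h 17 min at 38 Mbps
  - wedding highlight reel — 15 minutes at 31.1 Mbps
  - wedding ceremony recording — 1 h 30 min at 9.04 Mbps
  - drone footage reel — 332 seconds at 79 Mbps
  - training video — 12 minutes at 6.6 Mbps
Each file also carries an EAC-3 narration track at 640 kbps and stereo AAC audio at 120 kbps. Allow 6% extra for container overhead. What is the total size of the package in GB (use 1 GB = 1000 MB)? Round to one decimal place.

61.2 GB

Audio total: 640 + 120 = 760 kbps = 0.760 Mbps.
interview recording: 7.820 Mbps × 3840 s × 1.06 = 31830.5 Mb
concert recording: 38.760 Mbps × 8220 s × 1.06 = 337723.6 Mb
wedding highlight reel: 31.860 Mbps × 900 s × 1.06 = 30394.4 Mb
wedding ceremony recording: 9.800 Mbps × 5400 s × 1.06 = 56095.2 Mb
drone footage reel: 79.760 Mbps × 332 s × 1.06 = 28069.1 Mb
training video: 7.360 Mbps × 720 s × 1.06 = 5617.2 Mb
Total: 489730.1 Mb = 61216.3 MB.
= 61.22 GB.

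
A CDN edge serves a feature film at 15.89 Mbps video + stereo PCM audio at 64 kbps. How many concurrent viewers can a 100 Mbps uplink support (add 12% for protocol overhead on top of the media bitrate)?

Audio: 64 kbps = 0.064 Mbps.
Per-viewer media rate: 15.954 Mbps.
On the wire with 12% overhead: 17.868 Mbps.
100 Mbps = 100.0 Mbps; 100.0 / 17.868 = 5.60 → 5 viewers.

5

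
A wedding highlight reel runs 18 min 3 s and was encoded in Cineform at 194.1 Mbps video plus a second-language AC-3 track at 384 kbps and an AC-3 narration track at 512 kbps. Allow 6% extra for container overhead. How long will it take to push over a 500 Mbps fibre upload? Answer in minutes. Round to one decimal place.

18 min 3 s = 1083 s
Audio total: 384 + 512 = 896 kbps = 0.896 Mbps.
Total bitrate: 194.996 Mbps.
File: 194.996 Mbps × 1083 s = 211180.7 Mb.
With 6% container overhead: ×1.06. → 223851.5 Mb.
At 500 Mbps: 223851.5 / 500 = 447.7 s ≈ 7.46 minutes.

7.5 minutes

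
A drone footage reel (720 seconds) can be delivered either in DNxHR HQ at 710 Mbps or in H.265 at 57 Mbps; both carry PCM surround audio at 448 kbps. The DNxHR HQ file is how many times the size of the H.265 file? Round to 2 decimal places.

12.37

Audio: 448 kbps = 0.448 Mbps.
DNxHR HQ: 710.448 Mbps × 720 s = 511522.6 Mb = 59.549 GiB.
H.265: 57.448 Mbps × 720 s = 41362.6 Mb = 4.815 GiB.
Ratio: 59.549 / 4.815 = 12.367.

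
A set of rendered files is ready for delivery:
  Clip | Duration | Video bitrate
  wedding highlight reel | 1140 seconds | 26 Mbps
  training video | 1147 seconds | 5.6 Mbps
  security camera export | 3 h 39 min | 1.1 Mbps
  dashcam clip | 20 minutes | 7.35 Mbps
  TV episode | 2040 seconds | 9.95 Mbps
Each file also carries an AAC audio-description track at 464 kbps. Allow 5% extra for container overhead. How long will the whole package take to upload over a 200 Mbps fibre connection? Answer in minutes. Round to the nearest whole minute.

8 minutes

Audio: 464 kbps = 0.464 Mbps.
wedding highlight reel: 26.464 Mbps × 1140 s × 1.05 = 31677.4 Mb
training video: 6.064 Mbps × 1147 s × 1.05 = 7303.2 Mb
security camera export: 1.564 Mbps × 13140 s × 1.05 = 21578.5 Mb
dashcam clip: 7.814 Mbps × 1200 s × 1.05 = 9845.6 Mb
TV episode: 10.414 Mbps × 2040 s × 1.05 = 22306.8 Mb
Total: 92711.5 Mb = 11588.9 MB.
At 200 Mbps: 92711.5 / 200 = 464 s ≈ 7.73 minutes.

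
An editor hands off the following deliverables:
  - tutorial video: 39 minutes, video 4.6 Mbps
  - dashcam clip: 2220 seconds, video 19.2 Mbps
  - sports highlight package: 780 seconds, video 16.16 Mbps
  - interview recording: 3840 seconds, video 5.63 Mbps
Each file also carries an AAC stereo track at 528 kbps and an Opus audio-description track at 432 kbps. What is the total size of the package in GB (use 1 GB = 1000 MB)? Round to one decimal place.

Audio total: 528 + 432 = 960 kbps = 0.960 Mbps.
tutorial video: 5.560 Mbps × 2340 s = 13010.4 Mb
dashcam clip: 20.160 Mbps × 2220 s = 44755.2 Mb
sports highlight package: 17.120 Mbps × 780 s = 13353.6 Mb
interview recording: 6.590 Mbps × 3840 s = 25305.6 Mb
Total: 96424.8 Mb = 12053.1 MB.
= 12.05 GB.

12.1 GB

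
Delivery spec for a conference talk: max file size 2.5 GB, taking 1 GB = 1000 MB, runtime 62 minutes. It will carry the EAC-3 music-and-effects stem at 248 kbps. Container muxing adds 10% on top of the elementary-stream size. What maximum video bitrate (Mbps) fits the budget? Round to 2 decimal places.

Budget: 2.5 GB = 20000.0 Mb.
Stream payload after overhead: 20000.0 / 1.10 = 18181.8 Mb.
62 min = 3720 s
Total bitrate budget: 18181.8 Mb / 3720 s = 4.888 Mbps.
Audio: 248 kbps = 0.248 Mbps.
Video: 4.888 − 0.248 = 4.640 Mbps.

4.64 Mbps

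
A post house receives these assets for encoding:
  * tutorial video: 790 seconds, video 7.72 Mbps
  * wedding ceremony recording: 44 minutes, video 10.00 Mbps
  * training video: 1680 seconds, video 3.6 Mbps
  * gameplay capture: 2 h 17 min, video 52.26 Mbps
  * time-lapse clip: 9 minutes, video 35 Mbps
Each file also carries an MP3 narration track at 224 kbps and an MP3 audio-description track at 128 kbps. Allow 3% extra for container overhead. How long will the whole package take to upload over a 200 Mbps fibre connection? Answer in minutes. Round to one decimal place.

Audio total: 224 + 128 = 352 kbps = 0.352 Mbps.
tutorial video: 8.072 Mbps × 790 s × 1.03 = 6568.2 Mb
wedding ceremony recording: 10.352 Mbps × 2640 s × 1.03 = 28149.2 Mb
training video: 3.952 Mbps × 1680 s × 1.03 = 6838.5 Mb
gameplay capture: 52.612 Mbps × 8220 s × 1.03 = 445444.8 Mb
time-lapse clip: 35.352 Mbps × 540 s × 1.03 = 19662.8 Mb
Total: 506663.4 Mb = 63332.9 MB.
At 200 Mbps: 506663.4 / 200 = 2533 s ≈ 42.2 minutes.

42.2 minutes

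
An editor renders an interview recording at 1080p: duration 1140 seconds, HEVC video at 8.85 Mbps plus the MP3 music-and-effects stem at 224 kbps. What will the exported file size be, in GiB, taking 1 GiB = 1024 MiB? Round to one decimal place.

1.2 GiB

Audio: 224 kbps = 0.224 Mbps.
Total bitrate: 8.85 + 0.224 = 9.074 Mbps.
Stream data: 9.074 Mbps × 1140 s = 10344.4 Mb.
10,344 Mb = 1,293,045,000 bytes ÷ 1,073,741,824 = 1.204 GiB.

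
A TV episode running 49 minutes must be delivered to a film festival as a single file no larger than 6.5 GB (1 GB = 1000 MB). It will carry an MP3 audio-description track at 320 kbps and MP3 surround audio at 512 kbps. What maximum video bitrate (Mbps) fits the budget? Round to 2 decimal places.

16.86 Mbps

Budget: 6.5 GB = 52000.0 Mb.
49 min = 2940 s
Total bitrate budget: 52000.0 Mb / 2940 s = 17.687 Mbps.
Audio total: 320 + 512 = 832 kbps = 0.832 Mbps.
Video: 17.687 − 0.832 = 16.855 Mbps.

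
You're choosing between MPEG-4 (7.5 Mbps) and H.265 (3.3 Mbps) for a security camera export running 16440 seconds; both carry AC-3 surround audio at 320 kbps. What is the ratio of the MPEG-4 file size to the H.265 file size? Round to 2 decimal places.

Audio: 320 kbps = 0.320 Mbps.
MPEG-4: 7.820 Mbps × 16440 s = 128560.8 Mb = 14.966 GiB.
H.265: 3.620 Mbps × 16440 s = 59512.8 Mb = 6.928 GiB.
Ratio: 14.966 / 6.928 = 2.160.

2.16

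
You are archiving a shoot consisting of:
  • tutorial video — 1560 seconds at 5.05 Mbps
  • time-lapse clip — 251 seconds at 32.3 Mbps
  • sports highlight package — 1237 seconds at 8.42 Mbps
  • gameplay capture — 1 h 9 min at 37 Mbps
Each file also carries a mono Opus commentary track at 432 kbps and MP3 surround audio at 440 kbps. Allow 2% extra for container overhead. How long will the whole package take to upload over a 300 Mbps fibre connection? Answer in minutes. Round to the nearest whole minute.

11 minutes

Audio total: 432 + 440 = 872 kbps = 0.872 Mbps.
tutorial video: 5.922 Mbps × 1560 s × 1.02 = 9423.1 Mb
time-lapse clip: 33.172 Mbps × 251 s × 1.02 = 8492.7 Mb
sports highlight package: 9.292 Mbps × 1237 s × 1.02 = 11724.1 Mb
gameplay capture: 37.872 Mbps × 4140 s × 1.02 = 159925.9 Mb
Total: 189565.8 Mb = 23695.7 MB.
At 300 Mbps: 189565.8 / 300 = 632 s ≈ 10.5 minutes.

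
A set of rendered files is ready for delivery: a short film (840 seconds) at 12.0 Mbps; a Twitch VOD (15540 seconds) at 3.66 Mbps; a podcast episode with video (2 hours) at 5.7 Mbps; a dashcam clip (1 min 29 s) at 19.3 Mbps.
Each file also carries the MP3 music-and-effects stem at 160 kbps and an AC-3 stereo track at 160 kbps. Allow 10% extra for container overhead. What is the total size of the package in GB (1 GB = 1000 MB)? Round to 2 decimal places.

16.13 GB

Audio total: 160 + 160 = 320 kbps = 0.320 Mbps.
short film: 12.320 Mbps × 840 s × 1.10 = 11383.7 Mb
Twitch VOD: 3.980 Mbps × 15540 s × 1.10 = 68034.1 Mb
podcast episode with video: 6.020 Mbps × 7200 s × 1.10 = 47678.4 Mb
dashcam clip: 19.620 Mbps × 89 s × 1.10 = 1920.8 Mb
Total: 129017.0 Mb = 16127.1 MB.
= 16.13 GB.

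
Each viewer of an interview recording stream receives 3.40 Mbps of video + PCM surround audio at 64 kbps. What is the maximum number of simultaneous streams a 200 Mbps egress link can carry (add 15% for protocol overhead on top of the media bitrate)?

Audio: 64 kbps = 0.064 Mbps.
Per-viewer media rate: 3.464 Mbps.
On the wire with 15% overhead: 3.984 Mbps.
200 Mbps = 200.0 Mbps; 200.0 / 3.984 = 50.21 → 50 viewers.

50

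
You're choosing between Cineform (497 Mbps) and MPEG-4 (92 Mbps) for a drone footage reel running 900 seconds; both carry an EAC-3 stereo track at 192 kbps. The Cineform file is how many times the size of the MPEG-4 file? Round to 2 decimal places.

5.39

Audio: 192 kbps = 0.192 Mbps.
Cineform: 497.192 Mbps × 900 s = 447472.8 Mb = 52.093 GiB.
MPEG-4: 92.192 Mbps × 900 s = 82972.8 Mb = 9.659 GiB.
Ratio: 52.093 / 9.659 = 5.393.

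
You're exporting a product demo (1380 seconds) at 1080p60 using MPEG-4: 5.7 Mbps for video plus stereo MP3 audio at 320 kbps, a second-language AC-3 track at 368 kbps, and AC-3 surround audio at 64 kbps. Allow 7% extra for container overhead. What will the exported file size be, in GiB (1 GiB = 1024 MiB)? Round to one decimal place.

Audio total: 320 + 368 + 64 = 752 kbps = 0.752 Mbps.
Total bitrate: 5.7 + 0.752 = 6.452 Mbps.
Stream data: 6.452 Mbps × 1380 s = 8903.8 Mb.
With 7% container overhead: ×1.07.
9,527 Mb = 1,190,877,900 bytes ÷ 1,073,741,824 = 1.109 GiB.

1.1 GiB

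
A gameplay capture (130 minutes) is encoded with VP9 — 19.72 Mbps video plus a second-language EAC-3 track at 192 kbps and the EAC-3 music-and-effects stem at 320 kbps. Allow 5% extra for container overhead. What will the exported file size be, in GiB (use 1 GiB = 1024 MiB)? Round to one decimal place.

130 min = 7800 s
Audio total: 192 + 320 = 512 kbps = 0.512 Mbps.
Total bitrate: 19.72 + 0.512 = 20.232 Mbps.
Stream data: 20.232 Mbps × 7800 s = 157809.6 Mb.
With 5% container overhead: ×1.05.
165,700 Mb = 20,712,510,000 bytes ÷ 1,073,741,824 = 19.29 GiB.

19.3 GiB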